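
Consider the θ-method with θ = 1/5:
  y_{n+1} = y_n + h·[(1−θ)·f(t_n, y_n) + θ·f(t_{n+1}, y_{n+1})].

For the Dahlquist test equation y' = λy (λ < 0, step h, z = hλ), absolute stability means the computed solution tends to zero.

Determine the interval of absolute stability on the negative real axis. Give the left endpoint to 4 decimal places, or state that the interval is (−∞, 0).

(-3.3333, 0).

Set f=λy, z=hλ:
  y_{n+1} = y_n + z·[4/5·y_n + 1/5·y_{n+1}] ⇒ (1 − 1/5z)y_{n+1} = (1 + 4/5z)y_n
  R(z) = (1 + 4/5z)/(1 − 1/5z).

Solve |R(x)|<1 on ℝ⁻.
x=-0.93: |R|=0.2159
R=−1: 1+4/5x = −1+1/5x ⇒ -3/5x=2 ⇒ x=2/(-3/5)=-3.3333
Confirm numerically:
  x=-2.340: |R|=0.59401 <1
  x=-1.747: |R|=0.29465 <1
  x=-1.422: |R|=0.10713 <1
  x=-3.882: |R|=1.18532 >1
  x=-3.546: |R|=1.07465 >1
  x=-3.396: |R|=1.02239 >1
So |R|<1 on (-3.3333, 0).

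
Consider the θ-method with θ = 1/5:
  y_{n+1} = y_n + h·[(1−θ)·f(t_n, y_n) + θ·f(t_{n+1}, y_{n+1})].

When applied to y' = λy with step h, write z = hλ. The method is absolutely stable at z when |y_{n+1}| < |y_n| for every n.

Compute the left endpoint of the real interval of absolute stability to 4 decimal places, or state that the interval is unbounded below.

left endpoint -3.3333.

On y'=λy, z=hλ:
  y_{n+1} = y_n + z·[4/5·y_n + 1/5·y_{n+1}] ⇒ (1 − 1/5z)y_{n+1} = (1 + 4/5z)y_n
  Hence R(z) = (1 + 4/5z)/(1 − 1/5z).

Boundary: |R(x)|=1, x<0.
x=-1.57: |R|=0.1948
R=−1: 1+4/5x = −1+1/5x ⇒ -3/5x=2 ⇒ x=2/(-3/5)=-3.3333
Confirm numerically:
  x=-2.863: |R|=0.82055 <1
  x=-2.018: |R|=0.43773 <1
  x=-1.532: |R|=0.17269 <1
  x=-3.793: |R|=1.15683 >1
  x=-3.601: |R|=1.09336 >1
Interval (-3.3333, 0).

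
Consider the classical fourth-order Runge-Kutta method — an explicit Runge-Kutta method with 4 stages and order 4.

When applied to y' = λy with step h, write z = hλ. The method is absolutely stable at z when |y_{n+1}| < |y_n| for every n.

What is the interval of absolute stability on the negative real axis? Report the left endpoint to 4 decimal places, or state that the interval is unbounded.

Set f=λy, z=hλ:
  order 4, 4-stage ⇒ R(z)=1+z+z^2/2+z^3/6+z^4/24
  (e.g. R(-0.32)=0.72618, |R|=0.72618)

Find x<0 with |R(x)|<1.
x=-0.32: |R|=0.7262
|R(-1.5)|=0.2734 |R(-1.19)|=0.3207 |R(-0.9)|=0.4108
Bisect:
  x_lo=-3.1159 |R|=1.6242  x_hi=-0.2416 |R|=0.7854
  mid=-1.67874 |R|=0.27277 →hi
  mid=-2.39734 |R|=0.55621 →hi
  mid=-2.75663 |R|=0.95764 →hi
  mid=-2.93628 |R|=1.25256 →lo
  mid=-2.84646 |R|=1.09620 →lo
  mid=-2.80155 |R|=1.02478 →lo
  mid=-2.77909 |R|=0.99069 →hi
  ...
  [-2.78541,-2.78523] ⇒ x*=-2.7853
Interval (-2.7853, 0).

z∈(-2.7853,0).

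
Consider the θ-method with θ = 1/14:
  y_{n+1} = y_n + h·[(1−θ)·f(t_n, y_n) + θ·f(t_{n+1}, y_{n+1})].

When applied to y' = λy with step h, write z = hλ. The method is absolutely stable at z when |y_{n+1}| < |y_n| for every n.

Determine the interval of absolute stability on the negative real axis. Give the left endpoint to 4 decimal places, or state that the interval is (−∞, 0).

Test eqn y'=λy, z=hλ:
  y_{n+1} = y_n + z·[13/14·y_n + 1/14·y_{n+1}] ⇒ (1 − 1/14z)y_{n+1} = (1 + 13/14z)y_n
  R(z) = (1 + 13/14z)/(1 − 1/14z).

Solve |R(x)|<1 on ℝ⁻.
x=-0.79: |R|=0.2522
R=−1: 1+13/14x = −1+1/14x ⇒ -6/7x=2 ⇒ x=2/(-6/7)=-2.3333
Confirm numerically:
  x=-2.164: |R|=0.87429 <1
  x=-1.915: |R|=0.68457 <1
  x=-1.655: |R|=0.48004 <1
  x=-1.050: |R|=0.02326 <1
  x=-2.723: |R|=1.27961 >1
  x=-2.585: |R|=1.18209 >1
So |R|<1 on (-2.3333, 0).

(-2.3333, 0).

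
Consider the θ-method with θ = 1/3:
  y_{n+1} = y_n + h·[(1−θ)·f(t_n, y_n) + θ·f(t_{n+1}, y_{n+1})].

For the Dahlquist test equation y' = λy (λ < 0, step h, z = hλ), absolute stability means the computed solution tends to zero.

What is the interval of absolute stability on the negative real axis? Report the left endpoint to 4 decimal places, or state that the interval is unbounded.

Test eqn y'=λy, z=hλ:
  y_{n+1} = y_n + z·[2/3·y_n + 1/3·y_{n+1}] ⇒ (1 − 1/3z)y_{n+1} = (1 + 2/3z)y_n
  Hence R(z) = (1 + 2/3z)/(1 − 1/3z).

Solve |R(x)|<1 on ℝ⁻.
x=-1.31: |R|=0.0882
R=−1: 1+2/3x = −1+1/3x ⇒ -1/3x=2 ⇒ x=2/(-1/3)=-6.0000
Confirm numerically:
  x=-4.869: |R|=0.85627 <1
  x=-3.672: |R|=0.65108 <1
  x=-3.423: |R|=0.59879 <1
  x=-6.528: |R|=1.05542 >1
  x=-6.525: |R|=1.05512 >1
So |R|<1 on (-6.0000, 0).

z∈(-6.0000,0).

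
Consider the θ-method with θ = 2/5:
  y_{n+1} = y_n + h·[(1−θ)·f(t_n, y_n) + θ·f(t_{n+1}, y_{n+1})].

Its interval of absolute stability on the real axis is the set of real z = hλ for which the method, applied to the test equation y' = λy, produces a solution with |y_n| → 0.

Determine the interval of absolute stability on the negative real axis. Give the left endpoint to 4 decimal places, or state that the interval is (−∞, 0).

z∈(-10.0000,0).

Set f=λy, z=hλ:
  y_{n+1} = y_n + z·[3/5·y_n + 2/5·y_{n+1}] ⇒ (1 − 2/5z)y_{n+1} = (1 + 3/5z)y_n
  R(z) = (1 + 3/5z)/(1 − 2/5z).

Need |R(x)|<1, x<0.
x=-0.71: |R|=0.4470
R=−1: 1+3/5x = −1+2/5x ⇒ -1/5x=2 ⇒ x=2/(-1/5)=-10.0000
Confirm numerically:
  x=-8.266: |R|=0.91947 <1
  x=-7.120: |R|=0.85031 <1
  x=-6.603: |R|=0.81341 <1
  x=-4.187: |R|=0.56535 <1
  x=-10.568: |R|=1.02173 >1
  x=-10.455: |R|=1.01756 >1
  x=-10.198: |R|=1.00780 >1
So |R|<1 on (-10.0000, 0).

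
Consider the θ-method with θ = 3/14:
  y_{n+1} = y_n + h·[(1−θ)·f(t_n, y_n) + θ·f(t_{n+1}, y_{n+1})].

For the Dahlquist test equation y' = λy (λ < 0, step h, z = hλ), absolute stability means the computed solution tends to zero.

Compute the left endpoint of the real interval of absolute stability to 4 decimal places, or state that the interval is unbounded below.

z* = -3.5000.

With y'=λy (z=hλ):
  y_{n+1} = y_n + z·[11/14·y_n + 3/14·y_{n+1}] ⇒ (1 − 3/14z)y_{n+1} = (1 + 11/14z)y_n
  R(z) = (1 + 11/14z)/(1 − 3/14z).

Need |R(x)|<1, x<0.
x=-1.14: |R|=0.0838
R=−1: 1+11/14x = −1+3/14x ⇒ -4/7x=2 ⇒ x=2/(-4/7)=-3.5000
Confirm numerically:
  x=-3.048: |R|=0.84376 <1
  x=-2.745: |R|=0.72836 <1
  x=-2.251: |R|=0.51853 <1
  x=-3.845: |R|=1.10809 >1
  x=-3.816: |R|=1.09934 >1
  x=-3.696: |R|=1.06250 >1
Interval (-3.5000, 0).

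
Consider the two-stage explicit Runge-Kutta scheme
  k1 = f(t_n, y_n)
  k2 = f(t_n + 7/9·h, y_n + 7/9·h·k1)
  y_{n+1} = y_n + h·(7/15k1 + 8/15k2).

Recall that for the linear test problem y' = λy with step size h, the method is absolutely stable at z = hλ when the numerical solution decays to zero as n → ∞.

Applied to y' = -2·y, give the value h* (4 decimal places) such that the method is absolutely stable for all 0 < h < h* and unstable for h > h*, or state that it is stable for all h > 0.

With y'=λy (z=hλ):
  k1=λy_n ⇒ h·k1=z·y_n;  k2=λ(1+7/9z)y_n ⇒ h·k2=z(1+7/9z)y_n
  y_{n+1}/y_n = 1 + 7/15z + 8/15z(1+7/9z) = 1 + z + 56/135z²
  ⇒ R(z) = 1 + z + 56/135z².

Boundary: |R(x)|=1, x<0.
x=-0.69: |R|=0.5075
R=1: x+56/135x²=0 ⇒ x=−135/56=-2.4107; min R=1−1/(4·56/135)=0.3973>−1
Confirm numerically:
  x=-1.996: |R|=0.65663 <1
  x=-1.679: |R|=0.49038 <1
  x=-1.589: |R|=0.45837 <1
  x=-2.837: |R|=1.50167 >1
  x=-2.492: |R|=1.08403 >1
Interval (-2.4107, 0).

(-2.4107,0); λ=-2 ⇒ h* = (135/56)/2 = 1.2054.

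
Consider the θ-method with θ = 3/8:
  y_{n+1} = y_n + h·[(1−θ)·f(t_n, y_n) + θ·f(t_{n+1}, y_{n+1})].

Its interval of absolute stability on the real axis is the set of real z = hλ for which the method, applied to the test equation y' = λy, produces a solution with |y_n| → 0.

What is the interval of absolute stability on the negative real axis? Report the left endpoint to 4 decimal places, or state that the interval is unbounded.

(-8.0000, 0).

Test eqn y'=λy, z=hλ:
  y_{n+1} = y_n + z·[5/8·y_n + 3/8·y_{n+1}] ⇒ (1 − 3/8z)y_{n+1} = (1 + 5/8z)y_n
  R(z) = (1 + 5/8z)/(1 − 3/8z).

Need |R(x)|<1, x<0.
x=-0.38: |R|=0.6674
R=−1: 1+5/8x = −1+3/8x ⇒ -1/4x=2 ⇒ x=2/(-1/4)=-8.0000
Confirm numerically:
  x=-7.569: |R|=0.97193 <1
  x=-5.698: |R|=0.81653 <1
  x=-4.495: |R|=0.67373 <1
  x=-8.440: |R|=1.02641 >1
  x=-8.258: |R|=1.01574 >1
  x=-8.034: |R|=1.00212 >1
Stable set (-8.0000, 0).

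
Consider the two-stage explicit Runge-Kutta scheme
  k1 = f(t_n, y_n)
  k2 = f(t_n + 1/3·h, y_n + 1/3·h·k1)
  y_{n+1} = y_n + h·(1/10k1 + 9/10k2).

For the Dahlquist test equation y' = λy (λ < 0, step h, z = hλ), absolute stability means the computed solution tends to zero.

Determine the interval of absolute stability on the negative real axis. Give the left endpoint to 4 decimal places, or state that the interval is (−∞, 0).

(-3.3333, 0).

Set f=λy, z=hλ:
  k1=λy_n ⇒ h·k1=z·y_n;  k2=λ(1+1/3z)y_n ⇒ h·k2=z(1+1/3z)y_n
  y_{n+1}/y_n = 1 + 1/10z + 9/10z(1+1/3z) = 1 + z + 3/10z²
  Hence R(z) = 1 + z + 3/10z².

Solve |R(x)|<1 on ℝ⁻.
x=-0.86: |R|=0.3619
R=1: x+3/10x²=0 ⇒ x=−10/3=-3.3333; min R=1−1/(4·3/10)=0.1667>−1
Confirm numerically:
  x=-3.126: |R|=0.80556 <1
  x=-2.325: |R|=0.29669 <1
  x=-2.022: |R|=0.20455 <1
  x=-1.747: |R|=0.16860 <1
  x=-3.640: |R|=1.33488 >1
  x=-3.532: |R|=1.21051 >1
Stable set (-3.3333, 0).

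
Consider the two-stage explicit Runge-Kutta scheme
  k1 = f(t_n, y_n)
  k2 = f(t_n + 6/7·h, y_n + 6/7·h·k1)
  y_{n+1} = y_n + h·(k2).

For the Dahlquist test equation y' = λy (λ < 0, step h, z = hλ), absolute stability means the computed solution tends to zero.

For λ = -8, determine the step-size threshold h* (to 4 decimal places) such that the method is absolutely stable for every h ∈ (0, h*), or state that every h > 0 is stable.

(-1.1667,0); λ=-8 ⇒ h* = (7/6)/8 = 0.1458.

On y'=λy, z=hλ:
  k1=λy_n ⇒ h·k1=z·y_n;  k2=λ(1+6/7z)y_n ⇒ h·k2=z(1+6/7z)y_n
  y_{n+1}/y_n = 1 + z(1+6/7z) = 1 + z + 6/7z²
  R(z) = 1 + z + 6/7z².

Boundary: |R(x)|=1, x<0.
x=-0.55: |R|=0.7093
R=1: x+6/7x²=0 ⇒ x=−7/6=-1.1667; min R=1−1/(4·6/7)=0.7083>−1
Confirm numerically:
  x=-0.980: |R|=0.84320 <1
  x=-0.779: |R|=0.74115 <1
  x=-0.658: |R|=0.71311 <1
  x=-1.578: |R|=1.55636 >1
  x=-1.295: |R|=1.14245 >1
Interval (-1.1667, 0).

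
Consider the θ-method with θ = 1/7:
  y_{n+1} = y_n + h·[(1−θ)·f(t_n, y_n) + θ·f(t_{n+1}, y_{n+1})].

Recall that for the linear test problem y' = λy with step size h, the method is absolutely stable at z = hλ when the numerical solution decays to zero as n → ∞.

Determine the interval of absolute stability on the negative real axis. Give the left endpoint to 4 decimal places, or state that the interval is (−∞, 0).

z∈(-2.8000,0).

With y'=λy (z=hλ):
  y_{n+1} = y_n + z·[6/7·y_n + 1/7·y_{n+1}] ⇒ (1 − 1/7z)y_{n+1} = (1 + 6/7z)y_n
  so R(z) = (1 + 6/7z)/(1 − 1/7z).

Boundary: |R(x)|=1, x<0.
x=-1.27: |R|=0.0750
R=−1: 1+6/7x = −1+1/7x ⇒ -5/7x=2 ⇒ x=2/(-5/7)=-2.8000
Confirm numerically:
  x=-2.490: |R|=0.83667 <1
  x=-2.293: |R|=0.72721 <1
  x=-1.564: |R|=0.27837 <1
  x=-1.532: |R|=0.25692 <1
  x=-3.095: |R|=1.14611 >1
  x=-3.079: |R|=1.13841 >1
Interval (-2.8000, 0).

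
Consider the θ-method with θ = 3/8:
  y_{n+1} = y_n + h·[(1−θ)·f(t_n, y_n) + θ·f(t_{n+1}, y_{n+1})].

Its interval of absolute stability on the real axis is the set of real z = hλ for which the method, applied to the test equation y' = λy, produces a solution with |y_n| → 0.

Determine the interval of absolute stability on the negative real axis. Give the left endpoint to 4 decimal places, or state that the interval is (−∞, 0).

With y'=λy (z=hλ):
  y_{n+1} = y_n + z·[5/8·y_n + 3/8·y_{n+1}] ⇒ (1 − 3/8z)y_{n+1} = (1 + 5/8z)y_n
  so R(z) = (1 + 5/8z)/(1 − 3/8z).

Need |R(x)|<1, x<0.
x=-1.39: |R|=0.0863
R=−1: 1+5/8x = −1+3/8x ⇒ -1/4x=2 ⇒ x=2/(-1/4)=-8.0000
Confirm numerically:
  x=-7.414: |R|=0.96125 <1
  x=-5.993: |R|=0.84549 <1
  x=-5.625: |R|=0.80905 <1
  x=-8.379: |R|=1.02287 >1
  x=-8.184: |R|=1.01130 >1
Stable set (-8.0000, 0).

(-8.0000, 0).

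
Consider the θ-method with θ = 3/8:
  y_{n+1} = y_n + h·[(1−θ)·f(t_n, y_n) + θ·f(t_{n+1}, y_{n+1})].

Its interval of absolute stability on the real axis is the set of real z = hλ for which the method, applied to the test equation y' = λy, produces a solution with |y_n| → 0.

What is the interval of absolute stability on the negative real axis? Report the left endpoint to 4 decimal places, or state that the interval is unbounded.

(-8.0000, 0).

With y'=λy (z=hλ):
  y_{n+1} = y_n + z·[5/8·y_n + 3/8·y_{n+1}] ⇒ (1 − 3/8z)y_{n+1} = (1 + 5/8z)y_n
  ⇒ R(z) = (1 + 5/8z)/(1 − 3/8z).

Need |R(x)|<1, x<0.
x=-1.49: |R|=0.0441
R=−1: 1+5/8x = −1+3/8x ⇒ -1/4x=2 ⇒ x=2/(-1/4)=-8.0000
Confirm numerically:
  x=-6.875: |R|=0.92140 <1
  x=-6.237: |R|=0.86799 <1
  x=-5.581: |R|=0.80447 <1
  x=-4.843: |R|=0.71974 <1
  x=-8.535: |R|=1.03184 >1
  x=-8.425: |R|=1.02554 >1
  x=-8.069: |R|=1.00428 >1
So |R|<1 on (-8.0000, 0).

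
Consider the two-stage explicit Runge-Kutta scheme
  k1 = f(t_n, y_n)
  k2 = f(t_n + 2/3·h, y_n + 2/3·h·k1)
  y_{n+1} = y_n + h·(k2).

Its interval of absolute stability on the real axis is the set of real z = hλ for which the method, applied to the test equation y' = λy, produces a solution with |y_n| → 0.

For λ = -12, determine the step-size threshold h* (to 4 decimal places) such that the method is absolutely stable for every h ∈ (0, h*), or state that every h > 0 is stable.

(-1.5000,0); λ=-12 ⇒ h* = (3/2)/12 = 0.1250.

With y'=λy (z=hλ):
  k1=λy_n ⇒ h·k1=z·y_n;  k2=λ(1+2/3z)y_n ⇒ h·k2=z(1+2/3z)y_n
  y_{n+1}/y_n = 1 + z(1+2/3z) = 1 + z + 2/3z²
  R(z) = 1 + z + 2/3z².

Boundary: |R(x)|=1, x<0.
x=-1.07: |R|=0.6933
R=1: x+2/3x²=0 ⇒ x=−3/2=-1.5000; min R=1−1/(4·2/3)=0.6250>−1
Confirm numerically:
  x=-1.138: |R|=0.72536 <1
  x=-0.904: |R|=0.64081 <1
  x=-0.835: |R|=0.62982 <1
  x=-0.732: |R|=0.62522 <1
  x=-2.030: |R|=1.71727 >1
  x=-1.963: |R|=1.60591 >1
  x=-1.877: |R|=1.47175 >1
Stable set (-1.5000, 0).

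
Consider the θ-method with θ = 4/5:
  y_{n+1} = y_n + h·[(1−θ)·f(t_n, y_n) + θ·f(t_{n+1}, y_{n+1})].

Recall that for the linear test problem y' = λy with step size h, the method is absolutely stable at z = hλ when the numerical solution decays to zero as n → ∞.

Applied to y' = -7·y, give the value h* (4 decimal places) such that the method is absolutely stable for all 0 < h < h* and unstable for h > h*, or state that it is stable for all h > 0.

unbounded; (−∞, 0). Any h>0 works for λ=-7.

With y'=λy (z=hλ):
  y_{n+1} = y_n + z·[1/5·y_n + 4/5·y_{n+1}] ⇒ (1 − 4/5z)y_{n+1} = (1 + 1/5z)y_n
  ⇒ R(z) = (1 + 1/5z)/(1 − 4/5z).

Need |R(x)|<1, x<0.
x=-1.7: |R|=0.2797
x=-2: |R|=0.2308
x=-10: |R|=0.1111
x=-100: |R|=0.2346
θ=4/5≥1/2 ⇒ |1+1/5x|<|1−4/5x| ∀x<0 ⇒ interval (−∞,0).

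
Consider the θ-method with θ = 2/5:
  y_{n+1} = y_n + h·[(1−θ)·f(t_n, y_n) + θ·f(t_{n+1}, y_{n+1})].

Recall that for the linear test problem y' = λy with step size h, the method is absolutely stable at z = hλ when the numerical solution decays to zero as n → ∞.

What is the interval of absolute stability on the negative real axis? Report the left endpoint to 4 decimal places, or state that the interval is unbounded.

On y'=λy, z=hλ:
  y_{n+1} = y_n + z·[3/5·y_n + 2/5·y_{n+1}] ⇒ (1 − 2/5z)y_{n+1} = (1 + 3/5z)y_n
  so R(z) = (1 + 3/5z)/(1 − 2/5z).

Find x<0 with |R(x)|<1.
x=-1.09: |R|=0.2409
R=−1: 1+3/5x = −1+2/5x ⇒ -1/5x=2 ⇒ x=2/(-1/5)=-10.0000
Confirm numerically:
  x=-8.506: |R|=0.93213 <1
  x=-6.154: |R|=0.77779 <1
  x=-4.591: |R|=0.61860 <1
  x=-10.340: |R|=1.01324 >1
  x=-10.130: |R|=1.00515 >1
  x=-10.063: |R|=1.00251 >1
Interval (-10.0000, 0).

z∈(-10.0000,0).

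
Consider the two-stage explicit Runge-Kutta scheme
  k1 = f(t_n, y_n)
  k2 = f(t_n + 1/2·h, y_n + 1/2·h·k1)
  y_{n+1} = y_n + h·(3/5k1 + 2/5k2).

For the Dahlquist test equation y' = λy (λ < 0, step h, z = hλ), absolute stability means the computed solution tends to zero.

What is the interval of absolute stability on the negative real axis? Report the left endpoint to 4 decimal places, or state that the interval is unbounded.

On y'=λy, z=hλ:
  k1=λy_n ⇒ h·k1=z·y_n;  k2=λ(1+1/2z)y_n ⇒ h·k2=z(1+1/2z)y_n
  y_{n+1}/y_n = 1 + 3/5z + 2/5z(1+1/2z) = 1 + z + 1/5z²
  Hence R(z) = 1 + z + 1/5z².

Need |R(x)|<1, x<0.
x=-1.55: |R|=0.0695
R=1: x+1/5x²=0 ⇒ x=−5=-5.0000; min R=1−1/(4·1/5)=-0.2500>−1
Confirm numerically:
  x=-4.413: |R|=0.48191 <1
  x=-4.094: |R|=0.25817 <1
  x=-2.476: |R|=0.24988 <1
  x=-5.357: |R|=1.38249 >1
  x=-5.107: |R|=1.10929 >1
  x=-5.023: |R|=1.02311 >1
Stable set (-5.0000, 0).

z∈(-5.0000,0).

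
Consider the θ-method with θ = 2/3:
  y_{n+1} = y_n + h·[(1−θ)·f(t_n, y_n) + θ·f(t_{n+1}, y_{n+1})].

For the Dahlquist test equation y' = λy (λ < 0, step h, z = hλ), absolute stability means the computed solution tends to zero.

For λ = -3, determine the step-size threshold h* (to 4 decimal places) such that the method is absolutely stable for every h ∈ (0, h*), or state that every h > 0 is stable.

With y'=λy (z=hλ):
  y_{n+1} = y_n + z·[1/3·y_n + 2/3·y_{n+1}] ⇒ (1 − 2/3z)y_{n+1} = (1 + 1/3z)y_n
  Hence R(z) = (1 + 1/3z)/(1 − 2/3z).

Need |R(x)|<1, x<0.
x=-1.66: |R|=0.2120
x=-2: |R|=0.1429
x=-10: |R|=0.3043
x=-100: |R|=0.4778
θ=2/3≥1/2 ⇒ |1+1/3x|<|1−2/3x| ∀x<0 ⇒ unbounded interval.

unbounded; (−∞, 0). Any h>0 works for λ=-3.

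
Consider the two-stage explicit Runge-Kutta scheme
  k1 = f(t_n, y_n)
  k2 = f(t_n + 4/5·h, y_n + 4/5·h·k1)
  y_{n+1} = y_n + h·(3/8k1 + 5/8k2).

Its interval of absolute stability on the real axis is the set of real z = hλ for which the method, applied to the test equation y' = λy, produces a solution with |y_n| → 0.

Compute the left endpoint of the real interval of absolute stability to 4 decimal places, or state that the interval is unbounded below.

Test eqn y'=λy, z=hλ:
  k1=λy_n ⇒ h·k1=z·y_n;  k2=λ(1+4/5z)y_n ⇒ h·k2=z(1+4/5z)y_n
  y_{n+1}/y_n = 1 + 3/8z + 5/8z(1+4/5z) = 1 + z + 1/2z²
  Hence R(z) = 1 + z + 1/2z².

Need |R(x)|<1, x<0.
x=-1.14: |R|=0.5098
R=1: x+1/2x²=0 ⇒ x=−2=-2.0000; min R=1−1/(4·1/2)=0.5000>−1
Confirm numerically:
  x=-1.748: |R|=0.77975 <1
  x=-1.539: |R|=0.64526 <1
  x=-1.470: |R|=0.61045 <1
  x=-0.922: |R|=0.50304 <1
  x=-2.233: |R|=1.26014 >1
  x=-2.187: |R|=1.20448 >1
Stable set (-2.0000, 0).

left endpoint -2.0000.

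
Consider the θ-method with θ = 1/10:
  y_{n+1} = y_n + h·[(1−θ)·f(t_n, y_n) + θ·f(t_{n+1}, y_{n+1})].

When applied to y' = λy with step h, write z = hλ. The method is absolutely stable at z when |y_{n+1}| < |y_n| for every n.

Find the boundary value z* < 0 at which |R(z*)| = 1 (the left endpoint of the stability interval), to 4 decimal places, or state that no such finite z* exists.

Set f=λy, z=hλ:
  y_{n+1} = y_n + z·[9/10·y_n + 1/10·y_{n+1}] ⇒ (1 − 1/10z)y_{n+1} = (1 + 9/10z)y_n
  so R(z) = (1 + 9/10z)/(1 − 1/10z).

Solve |R(x)|<1 on ℝ⁻.
x=-1.01: |R|=0.0827
R=−1: 1+9/10x = −1+1/10x ⇒ -4/5x=2 ⇒ x=2/(-4/5)=-2.5000
Confirm numerically:
  x=-2.360: |R|=0.90939 <1
  x=-1.785: |R|=0.51464 <1
  x=-1.576: |R|=0.36144 <1
  x=-1.490: |R|=0.29678 <1
  x=-3.085: |R|=1.35766 >1
  x=-2.602: |R|=1.06475 >1
Stable set (-2.5000, 0).

z* = -2.5000.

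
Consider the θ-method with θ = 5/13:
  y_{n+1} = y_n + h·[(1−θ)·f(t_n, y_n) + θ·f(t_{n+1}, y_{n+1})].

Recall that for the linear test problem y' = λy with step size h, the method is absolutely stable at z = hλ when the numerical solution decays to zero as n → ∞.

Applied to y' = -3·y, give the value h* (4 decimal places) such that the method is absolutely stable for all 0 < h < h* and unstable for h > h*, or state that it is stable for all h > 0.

(-8.6667,0); λ=-3 ⇒ h* = (26/3)/3 = 2.8889.

On y'=λy, z=hλ:
  y_{n+1} = y_n + z·[8/13·y_n + 5/13·y_{n+1}] ⇒ (1 − 5/13z)y_{n+1} = (1 + 8/13z)y_n
  so R(z) = (1 + 8/13z)/(1 − 5/13z).

Find x<0 with |R(x)|<1.
x=-0.97: |R|=0.2936
R=−1: 1+8/13x = −1+5/13x ⇒ -3/13x=2 ⇒ x=2/(-3/13)=-8.6667
Confirm numerically:
  x=-6.822: |R|=0.88253 <1
  x=-6.035: |R|=0.81714 <1
  x=-5.318: |R|=0.74625 <1
  x=-8.803: |R|=1.00717 >1
  x=-8.800: |R|=1.00702 >1
  x=-8.781: |R|=1.00603 >1
Stable set (-8.6667, 0).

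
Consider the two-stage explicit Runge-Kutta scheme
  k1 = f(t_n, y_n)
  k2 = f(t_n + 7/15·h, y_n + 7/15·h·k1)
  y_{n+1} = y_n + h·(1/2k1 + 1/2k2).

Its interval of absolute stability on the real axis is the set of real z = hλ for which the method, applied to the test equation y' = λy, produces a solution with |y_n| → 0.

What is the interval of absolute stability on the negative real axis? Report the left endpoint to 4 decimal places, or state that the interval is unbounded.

(-4.2857, 0).

With y'=λy (z=hλ):
  k1=λy_n ⇒ h·k1=z·y_n;  k2=λ(1+7/15z)y_n ⇒ h·k2=z(1+7/15z)y_n
  y_{n+1}/y_n = 1 + 1/2z + 1/2z(1+7/15z) = 1 + z + 7/30z²
  R(z) = 1 + z + 7/30z².

Solve |R(x)|<1 on ℝ⁻.
x=-0.78: |R|=0.3620
R=1: x+7/30x²=0 ⇒ x=−30/7=-4.2857; min R=1−1/(4·7/30)=-0.0714>−1
Confirm numerically:
  x=-4.194: |R|=0.91025 <1
  x=-2.005: |R|=0.06699 <1
  x=-1.722: |R|=0.03010 <1
  x=-4.564: |R|=1.29636 >1
  x=-4.547: |R|=1.27722 >1
Interval (-4.2857, 0).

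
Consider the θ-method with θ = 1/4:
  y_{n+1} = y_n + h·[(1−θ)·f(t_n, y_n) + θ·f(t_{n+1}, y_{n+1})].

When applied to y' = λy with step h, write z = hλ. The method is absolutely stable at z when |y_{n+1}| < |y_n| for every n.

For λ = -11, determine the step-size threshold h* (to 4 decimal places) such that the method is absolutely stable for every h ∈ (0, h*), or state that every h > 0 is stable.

(-4.0000,0); λ=-11 ⇒ h* = (4)/11 = 0.3636.

On y'=λy, z=hλ:
  y_{n+1} = y_n + z·[3/4·y_n + 1/4·y_{n+1}] ⇒ (1 − 1/4z)y_{n+1} = (1 + 3/4z)y_n
  ⇒ R(z) = (1 + 3/4z)/(1 − 1/4z).

Solve |R(x)|<1 on ℝ⁻.
x=-1.71: |R|=0.1979
R=−1: 1+3/4x = −1+1/4x ⇒ -1/2x=2 ⇒ x=2/(-1/2)=-4.0000
Confirm numerically:
  x=-3.682: |R|=0.91721 <1
  x=-3.534: |R|=0.87629 <1
  x=-2.989: |R|=0.71069 <1
  x=-2.563: |R|=0.56209 <1
  x=-4.469: |R|=1.11076 >1
  x=-4.166: |R|=1.04066 >1
So |R|<1 on (-4.0000, 0).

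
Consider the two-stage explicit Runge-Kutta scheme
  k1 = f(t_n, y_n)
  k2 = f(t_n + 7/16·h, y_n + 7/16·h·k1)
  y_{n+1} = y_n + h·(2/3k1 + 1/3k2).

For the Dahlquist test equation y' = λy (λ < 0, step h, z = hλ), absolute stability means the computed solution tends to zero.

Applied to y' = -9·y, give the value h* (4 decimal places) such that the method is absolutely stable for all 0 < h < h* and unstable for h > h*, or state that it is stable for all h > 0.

Set f=λy, z=hλ:
  k1=λy_n ⇒ h·k1=z·y_n;  k2=λ(1+7/16z)y_n ⇒ h·k2=z(1+7/16z)y_n
  y_{n+1}/y_n = 1 + 2/3z + 1/3z(1+7/16z) = 1 + z + 7/48z²
  ⇒ R(z) = 1 + z + 7/48z².

Need |R(x)|<1, x<0.
x=-1.27: |R|=0.0348
R=1: x+7/48x²=0 ⇒ x=−48/7=-6.8571; min R=1−1/(4·7/48)=-0.7143>−1
Confirm numerically:
  x=-5.211: |R|=0.25097 <1
  x=-5.170: |R|=0.27204 <1
  x=-4.444: |R|=0.56392 <1
  x=-7.376: |R|=1.55812 >1
  x=-7.276: |R|=1.44444 >1
  x=-6.973: |R|=1.11781 >1
Interval (-6.8571, 0).

(-6.8571,0); λ=-9 ⇒ h* = (48/7)/9 = 0.7619.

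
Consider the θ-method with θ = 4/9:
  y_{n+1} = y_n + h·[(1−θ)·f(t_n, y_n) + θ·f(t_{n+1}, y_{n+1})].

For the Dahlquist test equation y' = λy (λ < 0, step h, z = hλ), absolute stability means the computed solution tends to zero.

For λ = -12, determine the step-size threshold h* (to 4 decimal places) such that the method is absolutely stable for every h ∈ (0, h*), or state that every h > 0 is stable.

(-18.0000,0); λ=-12 ⇒ h* = (18)/12 = 1.5000.

With y'=λy (z=hλ):
  y_{n+1} = y_n + z·[5/9·y_n + 4/9·y_{n+1}] ⇒ (1 − 4/9z)y_{n+1} = (1 + 5/9z)y_n
  R(z) = (1 + 5/9z)/(1 − 4/9z).

Need |R(x)|<1, x<0.
x=-1.52: |R|=0.0928
R=−1: 1+5/9x = −1+4/9x ⇒ -1/9x=2 ⇒ x=2/(-1/9)=-18.0000
Confirm numerically:
  x=-17.330: |R|=0.99145 <1
  x=-11.953: |R|=0.89356 <1
  x=-9.001: |R|=0.80004 <1
  x=-18.564: |R|=1.00677 >1
  x=-18.488: |R|=1.00588 >1
  x=-18.373: |R|=1.00452 >1
Interval (-18.0000, 0).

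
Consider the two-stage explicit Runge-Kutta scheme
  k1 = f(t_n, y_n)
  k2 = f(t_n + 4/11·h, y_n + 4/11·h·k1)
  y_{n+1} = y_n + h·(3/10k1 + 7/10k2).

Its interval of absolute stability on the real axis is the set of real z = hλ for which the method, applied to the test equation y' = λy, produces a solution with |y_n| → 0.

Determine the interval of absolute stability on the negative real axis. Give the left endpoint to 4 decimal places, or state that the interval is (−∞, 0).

(-3.9286, 0).

Test eqn y'=λy, z=hλ:
  k1=λy_n ⇒ h·k1=z·y_n;  k2=λ(1+4/11z)y_n ⇒ h·k2=z(1+4/11z)y_n
  y_{n+1}/y_n = 1 + 3/10z + 7/10z(1+4/11z) = 1 + z + 14/55z²
  R(z) = 1 + z + 14/55z².

Boundary: |R(x)|=1, x<0.
x=-0.52: |R|=0.5488
R=1: x+14/55x²=0 ⇒ x=−55/14=-3.9286; min R=1−1/(4·14/55)=0.0179>−1
Confirm numerically:
  x=-3.535: |R|=0.64586 <1
  x=-3.404: |R|=0.54547 <1
  x=-3.226: |R|=0.42307 <1
  x=-4.286: |R|=1.38995 >1
  x=-4.193: |R|=1.28223 >1
  x=-4.130: |R|=1.21176 >1
Stable set (-3.9286, 0).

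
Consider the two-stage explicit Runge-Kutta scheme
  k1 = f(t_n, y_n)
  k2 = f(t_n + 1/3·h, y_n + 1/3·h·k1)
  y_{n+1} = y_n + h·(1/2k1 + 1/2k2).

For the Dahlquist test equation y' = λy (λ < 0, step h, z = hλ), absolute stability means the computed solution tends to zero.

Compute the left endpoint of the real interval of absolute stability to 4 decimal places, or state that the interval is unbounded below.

z* = -6.0000.

On y'=λy, z=hλ:
  k1=λy_n ⇒ h·k1=z·y_n;  k2=λ(1+1/3z)y_n ⇒ h·k2=z(1+1/3z)y_n
  y_{n+1}/y_n = 1 + 1/2z + 1/2z(1+1/3z) = 1 + z + 1/6z²
  R(z) = 1 + z + 1/6z².

Need |R(x)|<1, x<0.
x=-0.91: |R|=0.2280
R=1: x+1/6x²=0 ⇒ x=−6=-6.0000; min R=1−1/(4·1/6)=-0.5000>−1
Confirm numerically:
  x=-4.730: |R|=0.00118 <1
  x=-3.272: |R|=0.48767 <1
  x=-2.708: |R|=0.48579 <1
  x=-6.561: |R|=1.61345 >1
  x=-6.534: |R|=1.58153 >1
  x=-6.250: |R|=1.26042 >1
Interval (-6.0000, 0).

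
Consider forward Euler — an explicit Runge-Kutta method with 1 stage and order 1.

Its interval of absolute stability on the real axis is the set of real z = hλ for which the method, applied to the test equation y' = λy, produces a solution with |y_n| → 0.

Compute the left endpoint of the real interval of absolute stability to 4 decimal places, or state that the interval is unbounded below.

left endpoint -2.0000.

On y'=λy, z=hλ:
  order 1, 1-stage ⇒ R(z)=1+z
  (e.g. R(-1.01)=-0.01000, |R|=0.01000)

Solve |R(x)|<1 on ℝ⁻.
x=-1.01: |R|=0.0100
|R(-1.47)|=0.4700 |R(-1.34)|=0.3400 |R(-0.59)|=0.4100
Bisect:
  x_lo=-2.4809 |R|=1.4809  x_hi=-0.1108 |R|=0.8892
  mid=-1.29585 |R|=0.29585 →hi
  mid=-1.88838 |R|=0.88838 →hi
  mid=-2.18464 |R|=1.18464 →lo
  mid=-2.03651 |R|=1.03651 →lo
  mid=-1.96245 |R|=0.96245 →hi
  mid=-1.99948 |R|=0.99948 →hi
  mid=-2.01800 |R|=1.01800 →lo
  mid=-2.00874 |R|=1.00874 →lo
  ...
  [-2.00006,-1.99991] ⇒ x*=-2.0000
Interval (-2.0000, 0).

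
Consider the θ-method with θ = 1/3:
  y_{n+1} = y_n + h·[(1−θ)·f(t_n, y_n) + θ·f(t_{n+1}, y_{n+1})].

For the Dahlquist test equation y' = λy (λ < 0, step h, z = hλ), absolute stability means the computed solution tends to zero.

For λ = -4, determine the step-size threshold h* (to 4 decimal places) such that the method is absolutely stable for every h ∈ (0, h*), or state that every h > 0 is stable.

(-6.0000,0); λ=-4 ⇒ h* = (6)/4 = 1.5000.

With y'=λy (z=hλ):
  y_{n+1} = y_n + z·[2/3·y_n + 1/3·y_{n+1}] ⇒ (1 − 1/3z)y_{n+1} = (1 + 2/3z)y_n
  R(z) = (1 + 2/3z)/(1 − 1/3z).

Solve |R(x)|<1 on ℝ⁻.
x=-0.92: |R|=0.2959
R=−1: 1+2/3x = −1+1/3x ⇒ -1/3x=2 ⇒ x=2/(-1/3)=-6.0000
Confirm numerically:
  x=-4.984: |R|=0.87275 <1
  x=-3.702: |R|=0.65712 <1
  x=-2.927: |R|=0.48153 <1
  x=-6.349: |R|=1.03733 >1
  x=-6.316: |R|=1.03392 >1
  x=-6.229: |R|=1.02481 >1
So |R|<1 on (-6.0000, 0).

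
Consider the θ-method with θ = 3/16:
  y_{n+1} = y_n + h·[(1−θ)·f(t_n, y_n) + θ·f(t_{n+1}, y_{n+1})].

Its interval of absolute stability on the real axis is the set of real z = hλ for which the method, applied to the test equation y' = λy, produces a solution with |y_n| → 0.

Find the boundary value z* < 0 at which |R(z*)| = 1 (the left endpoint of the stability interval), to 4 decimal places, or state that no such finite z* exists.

z* = -3.2000.

On y'=λy, z=hλ:
  y_{n+1} = y_n + z·[13/16·y_n + 3/16·y_{n+1}] ⇒ (1 − 3/16z)y_{n+1} = (1 + 13/16z)y_n
  so R(z) = (1 + 13/16z)/(1 − 3/16z).

Need |R(x)|<1, x<0.
x=-1.11: |R|=0.0812
R=−1: 1+13/16x = −1+3/16x ⇒ -5/8x=2 ⇒ x=2/(-5/8)=-3.2000
Confirm numerically:
  x=-2.755: |R|=0.81661 <1
  x=-2.455: |R|=0.68115 <1
  x=-2.300: |R|=0.60699 <1
  x=-2.164: |R|=0.53939 <1
  x=-3.667: |R|=1.17296 >1
  x=-3.627: |R|=1.15885 >1
  x=-3.480: |R|=1.10590 >1
Stable set (-3.2000, 0).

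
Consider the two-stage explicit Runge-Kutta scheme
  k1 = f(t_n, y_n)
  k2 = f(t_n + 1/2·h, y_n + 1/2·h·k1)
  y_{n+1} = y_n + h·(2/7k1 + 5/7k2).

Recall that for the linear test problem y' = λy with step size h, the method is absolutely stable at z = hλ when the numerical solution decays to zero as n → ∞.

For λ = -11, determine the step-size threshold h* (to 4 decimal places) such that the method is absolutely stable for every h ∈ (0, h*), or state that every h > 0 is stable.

(-2.8000,0); λ=-11 ⇒ h* = (14/5)/11 = 0.2545.

Test eqn y'=λy, z=hλ:
  k1=λy_n ⇒ h·k1=z·y_n;  k2=λ(1+1/2z)y_n ⇒ h·k2=z(1+1/2z)y_n
  y_{n+1}/y_n = 1 + 2/7z + 5/7z(1+1/2z) = 1 + z + 5/14z²
  Hence R(z) = 1 + z + 5/14z².

Need |R(x)|<1, x<0.
x=-1.65: |R|=0.3223
R=1: x+5/14x²=0 ⇒ x=−14/5=-2.8000; min R=1−1/(4·5/14)=0.3000>−1
Confirm numerically:
  x=-2.513: |R|=0.74242 <1
  x=-2.284: |R|=0.57909 <1
  x=-2.104: |R|=0.47701 <1
  x=-3.311: |R|=1.60426 >1
  x=-3.257: |R|=1.53159 >1
  x=-3.036: |R|=1.25589 >1
So |R|<1 on (-2.8000, 0).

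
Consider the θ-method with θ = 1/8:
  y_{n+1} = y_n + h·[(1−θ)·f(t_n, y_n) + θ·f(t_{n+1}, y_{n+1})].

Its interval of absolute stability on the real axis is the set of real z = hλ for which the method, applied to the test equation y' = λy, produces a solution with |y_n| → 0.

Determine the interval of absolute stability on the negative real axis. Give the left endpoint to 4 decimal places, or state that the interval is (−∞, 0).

Set f=λy, z=hλ:
  y_{n+1} = y_n + z·[7/8·y_n + 1/8·y_{n+1}] ⇒ (1 − 1/8z)y_{n+1} = (1 + 7/8z)y_n
  so R(z) = (1 + 7/8z)/(1 − 1/8z).

Solve |R(x)|<1 on ℝ⁻.
x=-1: |R|=0.1111
R=−1: 1+7/8x = −1+1/8x ⇒ -3/4x=2 ⇒ x=2/(-3/4)=-2.6667
Confirm numerically:
  x=-2.067: |R|=0.64259 <1
  x=-1.835: |R|=0.49263 <1
  x=-1.645: |R|=0.36444 <1
  x=-1.353: |R|=0.15728 <1
  x=-2.841: |R|=1.09649 >1
  x=-2.824: |R|=1.08721 >1
  x=-2.747: |R|=1.04485 >1
Stable set (-2.6667, 0).

(-2.6667, 0).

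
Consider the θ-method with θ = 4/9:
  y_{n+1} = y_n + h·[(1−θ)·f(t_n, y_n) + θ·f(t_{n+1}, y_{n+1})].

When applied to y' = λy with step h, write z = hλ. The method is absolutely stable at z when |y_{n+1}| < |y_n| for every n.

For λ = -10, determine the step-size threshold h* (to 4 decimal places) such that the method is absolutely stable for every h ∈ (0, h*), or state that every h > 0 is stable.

Set f=λy, z=hλ:
  y_{n+1} = y_n + z·[5/9·y_n + 4/9·y_{n+1}] ⇒ (1 − 4/9z)y_{n+1} = (1 + 5/9z)y_n
  R(z) = (1 + 5/9z)/(1 − 4/9z).

Solve |R(x)|<1 on ℝ⁻.
x=-1.16: |R|=0.2346
R=−1: 1+5/9x = −1+4/9x ⇒ -1/9x=2 ⇒ x=2/(-1/9)=-18.0000
Confirm numerically:
  x=-15.609: |R|=0.96653 <1
  x=-10.011: |R|=0.83711 <1
  x=-8.524: |R|=0.78012 <1
  x=-8.155: |R|=0.76346 <1
  x=-18.569: |R|=1.00683 >1
  x=-18.416: |R|=1.00503 >1
So |R|<1 on (-18.0000, 0).

(-18.0000,0); λ=-10 ⇒ h* = (18)/10 = 1.8000.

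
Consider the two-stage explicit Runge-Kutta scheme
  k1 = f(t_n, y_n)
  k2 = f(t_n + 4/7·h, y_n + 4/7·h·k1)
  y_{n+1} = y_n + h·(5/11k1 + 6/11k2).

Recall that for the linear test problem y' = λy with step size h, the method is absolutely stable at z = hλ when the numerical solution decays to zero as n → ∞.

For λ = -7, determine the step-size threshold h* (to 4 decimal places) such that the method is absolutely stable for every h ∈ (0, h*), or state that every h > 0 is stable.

(-3.2083,0); λ=-7 ⇒ h* = (77/24)/7 = 0.4583.

Set f=λy, z=hλ:
  k1=λy_n ⇒ h·k1=z·y_n;  k2=λ(1+4/7z)y_n ⇒ h·k2=z(1+4/7z)y_n
  y_{n+1}/y_n = 1 + 5/11z + 6/11z(1+4/7z) = 1 + z + 24/77z²
  ⇒ R(z) = 1 + z + 24/77z².

Need |R(x)|<1, x<0.
x=-0.96: |R|=0.3273
R=1: x+24/77x²=0 ⇒ x=−77/24=-3.2083; min R=1−1/(4·24/77)=0.1979>−1
Confirm numerically:
  x=-2.498: |R|=0.44694 <1
  x=-1.951: |R|=0.23541 <1
  x=-1.414: |R|=0.20919 <1
  x=-3.544: |R|=1.37079 >1
  x=-3.526: |R|=1.34912 >1
  x=-3.335: |R|=1.13167 >1
Interval (-3.2083, 0).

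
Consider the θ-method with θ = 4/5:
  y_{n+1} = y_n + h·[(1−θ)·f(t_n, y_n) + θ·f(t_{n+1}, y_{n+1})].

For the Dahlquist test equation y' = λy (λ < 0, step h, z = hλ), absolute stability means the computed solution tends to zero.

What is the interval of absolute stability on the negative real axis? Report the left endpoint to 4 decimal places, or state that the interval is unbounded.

(−∞, 0) — no finite endpoint.

On y'=λy, z=hλ:
  y_{n+1} = y_n + z·[1/5·y_n + 4/5·y_{n+1}] ⇒ (1 − 4/5z)y_{n+1} = (1 + 1/5z)y_n
  ⇒ R(z) = (1 + 1/5z)/(1 − 4/5z).

Need |R(x)|<1, x<0.
x=-0.37: |R|=0.7145
x=-2: |R|=0.2308
x=-10: |R|=0.1111
x=-100: |R|=0.2346
θ=4/5≥1/2 ⇒ |1+1/5x|<|1−4/5x| ∀x<0 ⇒ stable on all of ℝ⁻.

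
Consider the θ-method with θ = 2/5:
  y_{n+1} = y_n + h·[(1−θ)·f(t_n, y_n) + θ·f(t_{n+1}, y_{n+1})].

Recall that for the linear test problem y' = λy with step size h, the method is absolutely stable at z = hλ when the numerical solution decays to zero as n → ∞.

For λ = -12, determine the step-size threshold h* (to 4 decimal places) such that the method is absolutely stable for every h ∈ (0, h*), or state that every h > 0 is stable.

Test eqn y'=λy, z=hλ:
  y_{n+1} = y_n + z·[3/5·y_n + 2/5·y_{n+1}] ⇒ (1 − 2/5z)y_{n+1} = (1 + 3/5z)y_n
  ⇒ R(z) = (1 + 3/5z)/(1 − 2/5z).

Solve |R(x)|<1 on ℝ⁻.
x=-1.02: |R|=0.2756
R=−1: 1+3/5x = −1+2/5x ⇒ -1/5x=2 ⇒ x=2/(-1/5)=-10.0000
Confirm numerically:
  x=-6.966: |R|=0.83974 <1
  x=-6.851: |R|=0.83162 <1
  x=-6.787: |R|=0.82702 <1
  x=-5.537: |R|=0.72235 <1
  x=-10.596: |R|=1.02276 >1
  x=-10.350: |R|=1.01362 >1
Interval (-10.0000, 0).

(-10.0000,0); λ=-12 ⇒ h* = (10)/12 = 0.8333.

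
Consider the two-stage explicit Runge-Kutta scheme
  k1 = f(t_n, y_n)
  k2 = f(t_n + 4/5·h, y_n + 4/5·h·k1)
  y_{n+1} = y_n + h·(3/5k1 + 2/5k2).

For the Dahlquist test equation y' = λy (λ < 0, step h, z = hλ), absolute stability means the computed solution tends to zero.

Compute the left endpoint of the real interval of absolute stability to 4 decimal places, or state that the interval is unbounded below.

left endpoint -3.1250.

Set f=λy, z=hλ:
  k1=λy_n ⇒ h·k1=z·y_n;  k2=λ(1+4/5z)y_n ⇒ h·k2=z(1+4/5z)y_n
  y_{n+1}/y_n = 1 + 3/5z + 2/5z(1+4/5z) = 1 + z + 8/25z²
  ⇒ R(z) = 1 + z + 8/25z².

Boundary: |R(x)|=1, x<0.
x=-1.8: |R|=0.2368
R=1: x+8/25x²=0 ⇒ x=−25/8=-3.1250; min R=1−1/(4·8/25)=0.2188>−1
Confirm numerically:
  x=-2.743: |R|=0.66470 <1
  x=-2.415: |R|=0.45131 <1
  x=-2.190: |R|=0.34475 <1
  x=-3.562: |R|=1.49811 >1
  x=-3.435: |R|=1.34075 >1
  x=-3.199: |R|=1.07575 >1
Interval (-3.1250, 0).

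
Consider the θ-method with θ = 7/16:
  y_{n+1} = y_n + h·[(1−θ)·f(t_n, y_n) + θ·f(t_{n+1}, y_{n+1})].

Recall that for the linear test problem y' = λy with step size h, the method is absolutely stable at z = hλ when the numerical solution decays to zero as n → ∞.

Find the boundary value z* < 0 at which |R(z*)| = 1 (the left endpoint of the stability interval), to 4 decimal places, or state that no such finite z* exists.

With y'=λy (z=hλ):
  y_{n+1} = y_n + z·[9/16·y_n + 7/16·y_{n+1}] ⇒ (1 − 7/16z)y_{n+1} = (1 + 9/16z)y_n
  R(z) = (1 + 9/16z)/(1 − 7/16z).

Need |R(x)|<1, x<0.
x=-1.02: |R|=0.2947
R=−1: 1+9/16x = −1+7/16x ⇒ -1/8x=2 ⇒ x=2/(-1/8)=-16.0000
Confirm numerically:
  x=-15.961: |R|=0.99939 <1
  x=-10.403: |R|=0.87397 <1
  x=-7.631: |R|=0.75888 <1
  x=-6.651: |R|=0.70110 <1
  x=-16.517: |R|=1.00786 >1
  x=-16.418: |R|=1.00639 >1
  x=-16.101: |R|=1.00157 >1
Interval (-16.0000, 0).

left endpoint -16.0000.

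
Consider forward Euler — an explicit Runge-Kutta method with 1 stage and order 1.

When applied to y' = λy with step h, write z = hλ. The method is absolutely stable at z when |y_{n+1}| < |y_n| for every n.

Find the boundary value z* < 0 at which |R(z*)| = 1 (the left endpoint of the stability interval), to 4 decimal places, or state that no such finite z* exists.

z* = -2.0000.

With y'=λy (z=hλ):
  order 1, 1-stage ⇒ R(z)=1+z
  (e.g. R(-0.63)=0.37000, |R|=0.37000)

Need |R(x)|<1, x<0.
x=-0.63: |R|=0.3700
|R(-2.3)|=1.3000 |R(-1.5)|=0.5000 |R(-1.32)|=0.3200
Bisect:
  x_lo=-2.6365 |R|=1.6365  x_hi=-0.1787 |R|=0.8213
  mid=-1.40762 |R|=0.40762 →hi
  mid=-2.02208 |R|=1.02208 →lo
  mid=-1.71485 |R|=0.71485 →hi
  mid=-1.86847 |R|=0.86847 →hi
  mid=-1.94527 |R|=0.94527 →hi
  mid=-1.98368 |R|=0.98368 →hi
  mid=-2.00288 |R|=1.00288 →lo
  ...
  [-2.00003,-1.99988] ⇒ x*=-2.0000
Interval (-2.0000, 0).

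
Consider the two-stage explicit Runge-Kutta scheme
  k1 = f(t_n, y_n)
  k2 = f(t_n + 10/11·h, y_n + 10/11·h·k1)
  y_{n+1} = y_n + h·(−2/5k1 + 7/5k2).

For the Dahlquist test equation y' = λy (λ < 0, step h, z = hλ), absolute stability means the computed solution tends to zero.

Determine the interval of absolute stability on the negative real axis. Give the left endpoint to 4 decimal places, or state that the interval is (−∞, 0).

z∈(-0.7857,0).

With y'=λy (z=hλ):
  k1=λy_n ⇒ h·k1=z·y_n;  k2=λ(1+10/11z)y_n ⇒ h·k2=z(1+10/11z)y_n
  y_{n+1}/y_n = 1 − 2/5z + 7/5z(1+10/11z) = 1 + z + 14/11z²
  R(z) = 1 + z + 14/11z².

Find x<0 with |R(x)|<1.
x=-1.1: |R|=1.4400
R=1: x+14/11x²=0 ⇒ x=−11/14=-0.7857; min R=1−1/(4·14/11)=0.8036>−1
Confirm numerically:
  x=-0.758: |R|=0.97326 <1
  x=-0.714: |R|=0.93483 <1
  x=-0.395: |R|=0.80358 <1
  x=-0.334: |R|=0.80798 <1
  x=-1.314: |R|=1.88349 >1
  x=-1.216: |R|=1.66593 >1
  x=-0.853: |R|=1.07305 >1
Stable set (-0.7857, 0).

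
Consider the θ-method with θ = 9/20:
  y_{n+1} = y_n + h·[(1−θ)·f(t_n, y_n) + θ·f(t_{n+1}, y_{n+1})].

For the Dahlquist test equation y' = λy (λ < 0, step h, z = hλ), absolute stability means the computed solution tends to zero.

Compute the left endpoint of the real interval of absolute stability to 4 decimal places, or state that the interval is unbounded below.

On y'=λy, z=hλ:
  y_{n+1} = y_n + z·[11/20·y_n + 9/20·y_{n+1}] ⇒ (1 − 9/20z)y_{n+1} = (1 + 11/20z)y_n
  Hence R(z) = (1 + 11/20z)/(1 − 9/20z).

Need |R(x)|<1, x<0.
x=-1.52: |R|=0.0974
R=−1: 1+11/20x = −1+9/20x ⇒ -1/10x=2 ⇒ x=2/(-1/10)=-20.0000
Confirm numerically:
  x=-17.612: |R|=0.97324 <1
  x=-16.114: |R|=0.95290 <1
  x=-9.670: |R|=0.80697 <1
  x=-20.518: |R|=1.00506 >1
  x=-20.316: |R|=1.00312 >1
Stable set (-20.0000, 0).

left endpoint -20.0000.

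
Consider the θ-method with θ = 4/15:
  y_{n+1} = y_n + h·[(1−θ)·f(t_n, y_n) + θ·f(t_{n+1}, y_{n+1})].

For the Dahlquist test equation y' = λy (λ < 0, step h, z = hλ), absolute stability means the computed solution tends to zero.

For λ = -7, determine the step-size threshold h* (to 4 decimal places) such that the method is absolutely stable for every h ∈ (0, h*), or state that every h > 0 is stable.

Set f=λy, z=hλ:
  y_{n+1} = y_n + z·[11/15·y_n + 4/15·y_{n+1}] ⇒ (1 − 4/15z)y_{n+1} = (1 + 11/15z)y_n
  Hence R(z) = (1 + 11/15z)/(1 − 4/15z).

Need |R(x)|<1, x<0.
x=-1.7: |R|=0.1697
R=−1: 1+11/15x = −1+4/15x ⇒ -7/15x=2 ⇒ x=2/(-7/15)=-4.2857
Confirm numerically:
  x=-3.514: |R|=0.81408 <1
  x=-2.810: |R|=0.60633 <1
  x=-2.086: |R|=0.34039 <1
  x=-1.765: |R|=0.20014 <1
  x=-4.853: |R|=1.11540 >1
  x=-4.632: |R|=1.07230 >1
Stable set (-4.2857, 0).

(-4.2857,0); λ=-7 ⇒ h* = (30/7)/7 = 0.6122.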